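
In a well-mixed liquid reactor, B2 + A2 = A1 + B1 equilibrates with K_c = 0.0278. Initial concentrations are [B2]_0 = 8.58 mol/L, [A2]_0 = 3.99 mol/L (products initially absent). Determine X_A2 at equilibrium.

X = 0.207

Let X = conversion of A2; extent ξ = 3.99·X mol/L.
Concentrations: [B2] = 8.58 − 3.99X; [A2] = 3.99 − 3.99X; [A1] = 3.99X; [B1] = 3.99X.
K_c = [A1] [B1] / ([B2] [A2]).
Solving K_c = 0.0278 for X ∈ (0,1): X = 0.207.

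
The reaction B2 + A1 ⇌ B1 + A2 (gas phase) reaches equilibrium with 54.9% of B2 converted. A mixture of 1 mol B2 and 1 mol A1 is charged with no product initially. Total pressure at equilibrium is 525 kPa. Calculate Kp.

Basis: 1 mol B2 initially; let X = conversion of B2. Extent ξ = X.
Species balance: n_B2 = 1 − X; n_A1 = 1 − X; n_B1 = X; n_A2 = X.
n_T stays at 2 (no change in mole number).
At X = 0.549: n_B2 = 0.451, n_A1 = 0.451, n_B1 = 0.549, n_A2 = 0.549, n_T = 2.
p_i = (n_i/n_T)·P. Kp = p_B1 p_A2 / (p_B2 p_A1) = 1.48.

Kp = 1.48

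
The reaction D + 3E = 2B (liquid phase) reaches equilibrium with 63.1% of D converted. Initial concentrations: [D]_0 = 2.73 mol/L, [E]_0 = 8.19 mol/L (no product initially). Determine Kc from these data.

Kc = 0.427 (mol/L)^-2

Let X = conversion of D.
Concentrations: [D] = 2.73 − 2.73X; [E] = 8.19 − 8.19X; [B] = 5.46X.
At X = 0.631: [D] = 1.01, [E] = 3.02, [B] = 3.45.
Kc = [B]^2 / ([D] [E]^3) = 0.427 (mol/L)^-2.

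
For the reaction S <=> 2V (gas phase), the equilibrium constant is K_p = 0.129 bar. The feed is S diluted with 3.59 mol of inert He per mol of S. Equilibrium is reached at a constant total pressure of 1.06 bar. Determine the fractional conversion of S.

Basis: 1 mol S initially; let X = conversion of S. Extent ξ = X.
Moles: n_S = 1 − X; n_V = 2X; n_I = 3.59 (inert).
Summing: n_T = 4.59 + X.
Mole fractions y_i = n_i/n_T; K_p = p_V^2 / (p_S) with p_i = y_i·P.
Setting this equal to 0.129 bar and taking the physical root (0 < X < 1) gives X = 0.319.

X = 0.319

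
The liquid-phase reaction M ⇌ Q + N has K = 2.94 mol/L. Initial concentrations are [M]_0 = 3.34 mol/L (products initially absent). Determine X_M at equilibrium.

X = 0.596

Let X = conversion of M; extent ξ = 3.34·X mol/L.
Concentrations: [M] = 3.34 − 3.34X; [Q] = 3.34X; [N] = 3.34X.
K = [Q] [N] / ([M]).
Solving K = 2.94 for X ∈ (0,1): X = 0.596.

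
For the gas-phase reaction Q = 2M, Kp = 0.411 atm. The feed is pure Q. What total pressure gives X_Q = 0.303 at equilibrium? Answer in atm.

P = 1.02 atm

Take 1 mol Q as basis and let X be its fractional conversion, so ξ = X.
Mole table: n_Q = 1 − X; n_M = 2X.
Total moles n_T = 1 + X.
Kp = p_M^2 / (p_Q) with p_i = (n_i/n_T)·P.
At X = 0.303: the mole-fraction product g(X) = Π y_i^ν_i = 0.4044. Since Kp = g(X)·P^{1}, P = (Kp/g)^(1/1) = (0.411/0.4044)^(1/1) = 1.02 atm.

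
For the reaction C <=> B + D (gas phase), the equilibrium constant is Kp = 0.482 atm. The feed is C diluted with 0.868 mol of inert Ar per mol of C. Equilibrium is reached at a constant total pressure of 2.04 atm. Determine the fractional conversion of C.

X = 0.520

Take 1 mol C as basis and let X be its fractional conversion, so ξ = X.
Moles: n_C = 1 − X; n_B = X; n_D = X; n_I = 0.868 (inert).
Total moles n_T = 1.87 + X.
y_i = n_i/n_T, p_i = y_i·P. Kp = p_B p_D / (p_C).
Substituting and setting equal to 0.482 atm gives a polynomial in X; the root in (0,1) is X = 0.520.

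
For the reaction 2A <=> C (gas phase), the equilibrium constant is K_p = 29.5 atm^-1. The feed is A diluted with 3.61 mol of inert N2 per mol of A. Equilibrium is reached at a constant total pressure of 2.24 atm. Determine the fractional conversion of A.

Take 1 mol A as basis and let X be its fractional conversion, so ξ = 0.5X.
Species balance: n_A = 1 − X; n_C = 0.5X; n_I = 3.61 (inert).
Summing: n_T = 4.61 − 0.5X.
y_i = n_i/n_T, p_i = y_i·P. K_p = p_C / (p_A^2).
Equating to 29.5 atm^-1 and solving on 0 < X < 1: X = 0.837.

X = 0.837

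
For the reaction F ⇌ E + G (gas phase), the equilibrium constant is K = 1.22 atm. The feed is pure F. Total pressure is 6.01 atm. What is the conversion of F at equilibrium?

Basis: 1 mol F initially; let X = conversion of F. Extent ξ = X.
Mole table: n_F = 1 − X; n_E = X; n_G = X.
n_T = Σnᵢ = 1 + X.
With p_i = (n_i/n_T)P, K = p_E p_G / (p_F).
Substituting and setting equal to 1.22 atm gives a polynomial in X; the root in (0,1) is X = 0.411.

X = 0.411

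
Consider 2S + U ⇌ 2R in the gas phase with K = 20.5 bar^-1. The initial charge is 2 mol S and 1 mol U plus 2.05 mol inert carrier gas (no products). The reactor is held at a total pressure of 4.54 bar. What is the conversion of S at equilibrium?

X = 0.713

Let X = conversion of S (basis 2 mol S); extent of reaction ξ = X.
Mole table: n_S = 2 − 2X; n_U = 1 − X; n_R = 2X; n_I = 2.05 (inert).
Total moles n_T = 5.05 − X.
y_i = n_i/n_T, p_i = y_i·P. K = p_R^2 / (p_S^2 p_U).
Equating to 20.5 bar^-1 and solving on 0 < X < 1: X = 0.713.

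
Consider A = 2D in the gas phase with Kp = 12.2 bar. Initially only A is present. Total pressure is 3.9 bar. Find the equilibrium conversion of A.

Basis: 1 mol A initially; let X = conversion of A. Extent ξ = X.
Moles: n_A = 1 − X; n_D = 2X.
n_T = Σnᵢ = 1 + X.
With p_i = (n_i/n_T)P, Kp = p_D^2 / (p_A).
This yields a degree-2 equation in X; solving on (0,1), X = 0.662.

X = 0.662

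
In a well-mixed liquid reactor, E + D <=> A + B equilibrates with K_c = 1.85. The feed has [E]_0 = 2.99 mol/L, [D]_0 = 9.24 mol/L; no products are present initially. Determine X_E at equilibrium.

X = 0.834

Let X = conversion of E; extent ξ = 2.99·X mol/L.
Concentrations: [E] = 2.99 − 2.99X; [D] = 9.24 − 2.99X; [A] = 2.99X; [B] = 2.99X.
K_c = [A] [B] / ([E] [D]).
Solving K_c = 1.85 for X ∈ (0,1): X = 0.834.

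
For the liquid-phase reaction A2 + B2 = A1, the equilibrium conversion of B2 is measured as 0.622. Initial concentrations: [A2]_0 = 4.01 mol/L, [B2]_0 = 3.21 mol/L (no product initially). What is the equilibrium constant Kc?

Kc = 0.817 L/mol

Let X = conversion of B2.
Concentrations: [A2] = 4.01 − 3.21X; [B2] = 3.21 − 3.21X; [A1] = 3.21X.
At X = 0.622: [A2] = 2.01, [B2] = 1.21, [A1] = 2.
Kc = [A1] / ([A2] [B2]) = 0.817 L/mol.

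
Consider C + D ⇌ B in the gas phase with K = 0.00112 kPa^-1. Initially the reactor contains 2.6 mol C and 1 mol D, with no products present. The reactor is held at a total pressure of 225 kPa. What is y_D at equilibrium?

y_D = 0.246

Basis: 1 mol D initially; let X = conversion of D. Extent ξ = X.
Mole table: n_C = 2.6 − X; n_D = 1 − X; n_B = X.
Total moles n_T = 3.6 − X.
y_i = n_i/n_T, p_i = y_i·P. K = p_B / (p_C p_D).
Setting this equal to 0.00112 kPa^-1 and taking the physical root (0 < X < 1) gives X = 0.152.
Then n_D = 0.848, n_T = 3.45, so y_D = 0.246.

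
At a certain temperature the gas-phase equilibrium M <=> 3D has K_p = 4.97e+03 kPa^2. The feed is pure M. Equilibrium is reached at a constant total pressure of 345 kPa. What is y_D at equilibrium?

Take 1 mol M as basis and let X be its fractional conversion, so ξ = X.
Moles: n_M = 1 − X; n_D = 3X.
Summing: n_T = 1 + 2X.
With p_i = (n_i/n_T)P, K_p = p_D^3 / (p_M).
This yields a degree-3 equation in X; solving on (0,1), X = 0.129.
Then n_D = 0.386, n_T = 1.26, so y_D = 0.307.

y_D = 0.307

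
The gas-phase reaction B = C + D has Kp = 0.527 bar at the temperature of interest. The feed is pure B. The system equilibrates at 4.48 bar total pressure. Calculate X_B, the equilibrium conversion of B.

X = 0.324

Basis: 1 mol B initially; let X = conversion of B. Extent ξ = X.
Mole table: n_B = 1 − X; n_C = X; n_D = X.
Total moles n_T = 1 + X.
Mole fractions y_i = n_i/n_T; Kp = p_C p_D / (p_B) with p_i = y_i·P.
Setting this equal to 0.527 bar and taking the physical root (0 < X < 1) gives X = 0.324.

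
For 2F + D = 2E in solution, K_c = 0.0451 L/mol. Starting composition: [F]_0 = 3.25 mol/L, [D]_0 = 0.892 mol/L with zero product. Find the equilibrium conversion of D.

Let X = conversion of D; extent ξ = 0.892·X mol/L.
Concentrations: [F] = 3.25 − 1.78X; [D] = 0.892 − 0.892X; [E] = 1.78X.
K_c = [E]^2 / ([F]^2 [D]).
Equating to 0.0451 L/mol: the physical root is X = 0.267.

X = 0.267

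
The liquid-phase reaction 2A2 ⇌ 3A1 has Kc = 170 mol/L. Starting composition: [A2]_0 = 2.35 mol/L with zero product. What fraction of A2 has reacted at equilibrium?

Let X = conversion of A2; extent ξ = 2.35X/2 mol/L.
Concentrations: [A2] = 2.35 − 2.35X; [A1] = 3.53X.
Kc = [A1]^3 / ([A2]^2).
Solving Kc = 170 for X ∈ (0,1): X = 0.835.

X = 0.835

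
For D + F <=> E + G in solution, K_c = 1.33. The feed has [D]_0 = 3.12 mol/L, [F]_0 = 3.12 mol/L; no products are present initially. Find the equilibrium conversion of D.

Let X = conversion of D; extent ξ = 3.12·X mol/L.
Concentrations: [D] = 3.12 − 3.12X; [F] = 3.12 − 3.12X; [E] = 3.12X; [G] = 3.12X.
K_c = [E] [G] / ([D] [F]).
This equals 1.33 at X = 0.536 (the root in 0 < X < 1).

X = 0.536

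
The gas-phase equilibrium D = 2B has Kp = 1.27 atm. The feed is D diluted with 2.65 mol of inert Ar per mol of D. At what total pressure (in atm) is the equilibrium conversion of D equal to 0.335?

P = 7.5 atm

Let X = conversion of D (basis 1 mol D); extent of reaction ξ = X.
Species balance: n_D = 1 − X; n_B = 2X; n_I = 2.65 (inert).
Total moles n_T = 3.65 + X.
Kp = p_B^2 / (p_D) with p_i = (n_i/n_T)·P.
At X = 0.335: the mole-fraction product g(X) = Π y_i^ν_i = 0.1694. Since Kp = g(X)·P^{1}, P = (Kp/g)^(1/1) = (1.27/0.1694)^(1/1) = 7.5 atm.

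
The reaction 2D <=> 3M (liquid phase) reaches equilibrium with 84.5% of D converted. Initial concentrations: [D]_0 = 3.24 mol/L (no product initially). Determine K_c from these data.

Let X = conversion of D.
Concentrations: [D] = 3.24 − 3.24X; [M] = 4.86X.
At X = 0.845: [D] = 0.502, [M] = 4.11.
K_c = [M]^3 / ([D]^2) = 275 mol/L.

K_c = 275 mol/L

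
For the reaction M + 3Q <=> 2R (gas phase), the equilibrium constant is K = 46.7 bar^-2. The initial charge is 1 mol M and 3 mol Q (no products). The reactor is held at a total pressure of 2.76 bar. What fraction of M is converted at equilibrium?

X = 0.802

Let X = conversion of M (basis 1 mol M); extent of reaction ξ = X.
Moles: n_M = 1 − X; n_Q = 3 − 3X; n_R = 2X.
Summing: n_T = 4 − 2X.
With p_i = (n_i/n_T)P, K = p_R^2 / (p_M p_Q^3).
Equating to 46.7 bar^-2 and solving on 0 < X < 1: X = 0.802.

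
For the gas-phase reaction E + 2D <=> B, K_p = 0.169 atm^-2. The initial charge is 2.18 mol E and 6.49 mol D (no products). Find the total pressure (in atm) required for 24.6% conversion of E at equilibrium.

P = 1.95 atm

Basis: 2.18 mol E initially; let X = conversion of E. Extent ξ = 2.18X.
Moles: n_E = 2.18 − 2.18X; n_D = 6.49 − 4.36X; n_B = 2.18X.
Total moles n_T = 8.67 − 4.36X.
K_p = p_B / (p_E p_D^2) with p_i = (n_i/n_T)·P.
At X = 0.246: the mole-fraction product g(X) = Π y_i^ν_i = 0.6417. Since K_p = g(X)·P^{-2}, P = (g/K_p)^(1/2) = (0.6417/0.169)^(1/2) = 1.95 atm.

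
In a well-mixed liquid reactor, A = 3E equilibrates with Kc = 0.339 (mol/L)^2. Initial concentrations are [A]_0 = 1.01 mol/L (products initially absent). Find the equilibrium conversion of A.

X = 0.213

Let X = conversion of A; extent ξ = 1.01·X mol/L.
Concentrations: [A] = 1.01 − 1.01X; [E] = 3.03X.
Kc = [E]^3 / ([A]).
This equals 0.339 at X = 0.213 (the root in 0 < X < 1).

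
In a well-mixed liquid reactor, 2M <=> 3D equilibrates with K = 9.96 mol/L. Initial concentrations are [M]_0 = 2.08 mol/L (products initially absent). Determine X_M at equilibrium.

Let X = conversion of M; extent ξ = 2.08X/2 mol/L.
Concentrations: [M] = 2.08 − 2.08X; [D] = 3.12X.
K = [D]^3 / ([M]^2).
This equals 9.96 at X = 0.605 (the root in 0 < X < 1).

X = 0.605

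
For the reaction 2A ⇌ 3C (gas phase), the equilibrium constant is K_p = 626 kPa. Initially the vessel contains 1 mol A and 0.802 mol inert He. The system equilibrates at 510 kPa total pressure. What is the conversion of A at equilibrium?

Let X = conversion of A (basis 1 mol A); extent of reaction ξ = 0.5X.
Species balance: n_A = 1 − X; n_C = 1.5X; n_I = 0.802 (inert).
Total moles n_T = 1.8 + 0.5X.
Mole fractions y_i = n_i/n_T; K_p = p_C^3 / (p_A^2) with p_i = y_i·P.
This yields a degree-3 equation in X; solving on (0,1), X = 0.541.

X = 0.541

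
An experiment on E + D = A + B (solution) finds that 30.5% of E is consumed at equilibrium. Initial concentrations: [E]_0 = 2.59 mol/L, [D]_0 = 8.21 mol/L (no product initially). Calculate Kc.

Kc = 0.0467

Let X = conversion of E.
Concentrations: [E] = 2.59 − 2.59X; [D] = 8.21 − 2.59X; [A] = 2.59X; [B] = 2.59X.
At X = 0.305: [E] = 1.8, [D] = 7.42, [A] = 0.79, [B] = 0.79.
Kc = [A] [B] / ([E] [D]) = 0.0467.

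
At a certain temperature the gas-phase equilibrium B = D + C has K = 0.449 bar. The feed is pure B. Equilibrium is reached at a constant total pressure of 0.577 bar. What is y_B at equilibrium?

y_B = 0.204

Take 1 mol B as basis and let X be its fractional conversion, so ξ = X.
At extent ξ: n_B = 1 − X; n_D = X; n_C = X.
Total moles n_T = 1 + X.
Mole fractions y_i = n_i/n_T; K = p_D p_C / (p_B) with p_i = y_i·P.
This yields a degree-2 equation in X; solving on (0,1), X = 0.662.
Then n_B = 0.338, n_T = 1.66, so y_B = 0.204.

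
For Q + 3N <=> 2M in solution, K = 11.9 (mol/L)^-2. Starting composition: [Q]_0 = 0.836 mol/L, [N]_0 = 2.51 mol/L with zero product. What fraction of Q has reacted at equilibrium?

X = 0.696

Let X = conversion of Q; extent ξ = 0.836·X mol/L.
Concentrations: [Q] = 0.836 − 0.836X; [N] = 2.51 − 2.51X; [M] = 1.67X.
K = [M]^2 / ([Q] [N]^3).
Equating to 11.9 (mol/L)^-2: the physical root is X = 0.696.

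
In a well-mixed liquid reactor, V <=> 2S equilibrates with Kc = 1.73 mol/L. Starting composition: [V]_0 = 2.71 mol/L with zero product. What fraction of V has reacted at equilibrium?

X = 0.328

Let X = conversion of V; extent ξ = 2.71·X mol/L.
Concentrations: [V] = 2.71 − 2.71X; [S] = 5.42X.
Kc = [S]^2 / ([V]).
Equating to 1.73 mol/L: the physical root is X = 0.328.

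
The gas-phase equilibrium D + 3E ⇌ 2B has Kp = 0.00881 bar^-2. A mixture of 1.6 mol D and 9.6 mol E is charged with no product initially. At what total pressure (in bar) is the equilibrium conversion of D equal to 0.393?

P = 6.31 bar

Take 1.6 mol D as basis and let X be its fractional conversion, so ξ = 1.6X.
At extent ξ: n_D = 1.6 − 1.6X; n_E = 9.6 − 4.8X; n_B = 3.2X.
Total moles n_T = 11.2 − 3.2X.
Kp = p_B^2 / (p_D p_E^3) with p_i = (n_i/n_T)·P.
At X = 0.393: the mole-fraction product g(X) = Π y_i^ν_i = 0.3507. Since Kp = g(X)·P^{-2}, P = (g/Kp)^(1/2) = (0.3507/0.00881)^(1/2) = 6.31 bar.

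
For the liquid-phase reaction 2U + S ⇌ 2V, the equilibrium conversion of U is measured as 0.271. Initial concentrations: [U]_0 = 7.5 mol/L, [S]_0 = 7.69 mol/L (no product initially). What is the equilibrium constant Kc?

Kc = 0.0207 L/mol

Let X = conversion of U.
Concentrations: [U] = 7.5 − 7.5X; [S] = 7.69 − 3.75X; [V] = 7.5X.
At X = 0.271: [U] = 5.47, [S] = 6.67, [V] = 2.03.
Kc = [V]^2 / ([U]^2 [S]) = 0.0207 L/mol.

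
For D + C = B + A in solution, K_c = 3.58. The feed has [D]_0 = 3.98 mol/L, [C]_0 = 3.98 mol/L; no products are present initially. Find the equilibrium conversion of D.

Let X = conversion of D; extent ξ = 3.98·X mol/L.
Concentrations: [D] = 3.98 − 3.98X; [C] = 3.98 − 3.98X; [B] = 3.98X; [A] = 3.98X.
K_c = [B] [A] / ([D] [C]).
Solving K_c = 3.58 for X ∈ (0,1): X = 0.654.

X = 0.654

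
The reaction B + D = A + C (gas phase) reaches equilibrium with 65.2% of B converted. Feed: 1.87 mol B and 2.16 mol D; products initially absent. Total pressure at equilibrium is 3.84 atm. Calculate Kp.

Basis: 1.87 mol B initially; let X = conversion of B. Extent ξ = 1.87X.
Mole table: n_B = 1.87 − 1.87X; n_D = 2.16 − 1.87X; n_A = 1.87X; n_C = 1.87X.
Since Δν = 0, n_T = 4.03 throughout.
At X = 0.652: n_B = 0.651, n_D = 0.941, n_A = 1.22, n_C = 1.22, n_T = 4.03.
p_i = (n_i/n_T)·P. Kp = p_A p_C / (p_B p_D) = 2.43.

Kp = 2.43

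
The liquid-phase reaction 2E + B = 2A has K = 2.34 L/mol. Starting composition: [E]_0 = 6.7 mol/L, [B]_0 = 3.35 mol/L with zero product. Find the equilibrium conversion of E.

X = 0.630

Let X = conversion of E; extent ξ = 6.7X/2 mol/L.
Concentrations: [E] = 6.7 − 6.7X; [B] = 3.35 − 3.35X; [A] = 6.7X.
K = [A]^2 / ([E]^2 [B]).
Solving K = 2.34 for X ∈ (0,1): X = 0.630.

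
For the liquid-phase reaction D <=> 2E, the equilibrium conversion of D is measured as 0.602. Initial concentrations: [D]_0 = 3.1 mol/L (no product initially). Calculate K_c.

K_c = 11.3 mol/L

Let X = conversion of D.
Concentrations: [D] = 3.1 − 3.1X; [E] = 6.2X.
At X = 0.602: [D] = 1.23, [E] = 3.73.
K_c = [E]^2 / ([D]) = 11.3 mol/L.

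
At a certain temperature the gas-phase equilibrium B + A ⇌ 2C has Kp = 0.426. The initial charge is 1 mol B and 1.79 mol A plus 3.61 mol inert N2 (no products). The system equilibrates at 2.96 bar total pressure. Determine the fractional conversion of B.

Take 1 mol B as basis and let X be its fractional conversion, so ξ = X.
Moles: n_B = 1 − X; n_A = 1.79 − X; n_C = 2X; n_I = 3.61 (inert).
Since Δν = 0, n_T = 6.4 throughout.
Mole fractions y_i = n_i/n_T; Kp = p_C^2 / (p_B p_A) with p_i = y_i·P.
Setting this equal to 0.426 and taking the physical root (0 < X < 1) gives X = 0.325.

X = 0.325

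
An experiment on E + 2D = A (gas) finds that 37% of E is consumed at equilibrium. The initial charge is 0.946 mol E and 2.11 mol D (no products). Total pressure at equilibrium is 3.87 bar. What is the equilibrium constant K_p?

K_p = 0.109 bar^-2

Let X = conversion of E (basis 0.946 mol E); extent of reaction ξ = 0.946X.
Species balance: n_E = 0.946 − 0.946X; n_D = 2.11 − 1.89X; n_A = 0.946X.
n_T = Σnᵢ = 3.06 − 1.89X.
At X = 0.37: n_E = 0.596, n_D = 1.41, n_A = 0.35, n_T = 2.36.
p_i = (n_i/n_T)·P. K_p = p_A / (p_E p_D^2) = 0.109 bar^-2.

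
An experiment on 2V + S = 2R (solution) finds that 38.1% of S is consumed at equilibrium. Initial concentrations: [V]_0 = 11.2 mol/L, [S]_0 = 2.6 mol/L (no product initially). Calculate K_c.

Let X = conversion of S.
Concentrations: [V] = 11.2 − 5.2X; [S] = 2.6 − 2.6X; [R] = 5.2X.
At X = 0.381: [V] = 9.22, [S] = 1.61, [R] = 1.98.
K_c = [R]^2 / ([V]^2 [S]) = 0.0287 L/mol.

K_c = 0.0287 L/mol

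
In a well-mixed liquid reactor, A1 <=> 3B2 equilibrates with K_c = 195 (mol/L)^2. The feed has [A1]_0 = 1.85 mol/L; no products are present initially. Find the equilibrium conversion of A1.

Let X = conversion of A1; extent ξ = 1.85·X mol/L.
Concentrations: [A1] = 1.85 − 1.85X; [B2] = 5.55X.
K_c = [B2]^3 / ([A1]).
This equals 195 at X = 0.777 (the root in 0 < X < 1).

X = 0.777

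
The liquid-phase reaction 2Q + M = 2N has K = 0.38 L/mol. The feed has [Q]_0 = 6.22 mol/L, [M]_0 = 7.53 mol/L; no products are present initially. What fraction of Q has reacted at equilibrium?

X = 0.595

Let X = conversion of Q; extent ξ = 6.22X/2 mol/L.
Concentrations: [Q] = 6.22 − 6.22X; [M] = 7.53 − 3.11X; [N] = 6.22X.
K = [N]^2 / ([Q]^2 [M]).
This equals 0.38 at X = 0.595 (the root in 0 < X < 1).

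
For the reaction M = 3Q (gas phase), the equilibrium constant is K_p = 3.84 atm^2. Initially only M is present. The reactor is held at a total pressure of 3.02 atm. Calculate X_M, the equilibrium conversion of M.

Let X = conversion of M (basis 1 mol M); extent of reaction ξ = X.
At extent ξ: n_M = 1 − X; n_Q = 3X.
Total moles n_T = 1 + 2X.
With p_i = (n_i/n_T)P, K_p = p_Q^3 / (p_M).
Substituting and setting equal to 3.84 atm^2 gives a polynomial in X; the root in (0,1) is X = 0.304.

X = 0.304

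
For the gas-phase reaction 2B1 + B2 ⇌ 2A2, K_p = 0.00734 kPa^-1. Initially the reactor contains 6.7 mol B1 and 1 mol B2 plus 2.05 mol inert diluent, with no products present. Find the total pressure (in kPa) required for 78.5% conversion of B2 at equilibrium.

P = 532 kPa

Let X = conversion of B2 (basis 1 mol B2); extent of reaction ξ = X.
Mole table: n_B1 = 6.7 − 2X; n_B2 = 1 − X; n_A2 = 2X; n_I = 2.05 (inert).
Summing: n_T = 9.75 − X.
K_p = p_A2^2 / (p_B1^2 p_B2) with p_i = (n_i/n_T)·P.
At X = 0.785: the mole-fraction product g(X) = Π y_i^ν_i = 3.905. Since K_p = g(X)·P^{-1}, P = (g/K_p)^(1/1) = (3.905/0.00734)^(1/1) = 532 kPa.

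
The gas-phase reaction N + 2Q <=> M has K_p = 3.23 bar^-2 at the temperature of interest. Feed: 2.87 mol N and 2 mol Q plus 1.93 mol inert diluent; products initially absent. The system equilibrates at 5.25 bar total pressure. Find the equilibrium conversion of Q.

X = 0.827

Let X = conversion of Q (basis 2 mol Q); extent of reaction ξ = X.
At extent ξ: n_N = 2.87 − X; n_Q = 2 − 2X; n_M = X; n_I = 1.93 (inert).
Total moles n_T = 6.8 − 2X.
With p_i = (n_i/n_T)P, K_p = p_M / (p_N p_Q^2).
Substituting and setting equal to 3.23 bar^-2 gives a polynomial in X; the root in (0,1) is X = 0.827.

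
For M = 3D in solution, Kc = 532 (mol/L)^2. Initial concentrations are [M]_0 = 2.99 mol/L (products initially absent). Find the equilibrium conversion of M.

X = 0.783

Let X = conversion of M; extent ξ = 2.99·X mol/L.
Concentrations: [M] = 2.99 − 2.99X; [D] = 8.97X.
Kc = [D]^3 / ([M]).
Equating to 532 (mol/L)^2: the physical root is X = 0.783.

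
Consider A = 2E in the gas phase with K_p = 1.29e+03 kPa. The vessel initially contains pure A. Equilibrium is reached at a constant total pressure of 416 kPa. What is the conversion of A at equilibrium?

X = 0.661

Let X = conversion of A (basis 1 mol A); extent of reaction ξ = X.
At extent ξ: n_A = 1 − X; n_E = 2X.
Summing: n_T = 1 + X.
y_i = n_i/n_T, p_i = y_i·P. K_p = p_E^2 / (p_A).
Setting this equal to 1.29e+03 kPa and taking the physical root (0 < X < 1) gives X = 0.661.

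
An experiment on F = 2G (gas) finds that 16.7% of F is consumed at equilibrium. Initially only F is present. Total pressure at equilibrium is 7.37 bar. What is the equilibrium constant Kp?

Kp = 0.846 bar

Let X = conversion of F (basis 1 mol F); extent of reaction ξ = X.
Species balance: n_F = 1 − X; n_G = 2X.
Summing: n_T = 1 + X.
At X = 0.167: n_F = 0.833, n_G = 0.334, n_T = 1.17.
p_i = (n_i/n_T)·P. Kp = p_G^2 / (p_F) = 0.846 bar.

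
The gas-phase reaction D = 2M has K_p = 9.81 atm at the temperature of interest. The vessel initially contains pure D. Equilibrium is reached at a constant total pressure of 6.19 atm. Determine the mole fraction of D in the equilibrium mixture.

y_D = 0.305

Let X = conversion of D (basis 1 mol D); extent of reaction ξ = X.
At extent ξ: n_D = 1 − X; n_M = 2X.
Total moles n_T = 1 + X.
Mole fractions y_i = n_i/n_T; K_p = p_M^2 / (p_D) with p_i = y_i·P.
Equating to 9.81 atm and solving on 0 < X < 1: X = 0.533.
Then n_D = 0.467, n_T = 1.53, so y_D = 0.305.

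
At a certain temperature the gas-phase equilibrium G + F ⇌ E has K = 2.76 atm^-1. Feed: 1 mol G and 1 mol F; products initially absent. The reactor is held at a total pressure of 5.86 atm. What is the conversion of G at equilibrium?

X = 0.759

Take 1 mol G as basis and let X be its fractional conversion, so ξ = X.
Species balance: n_G = 1 − X; n_F = 1 − X; n_E = X.
Summing: n_T = 2 − X.
With p_i = (n_i/n_T)P, K = p_E / (p_G p_F).
This yields a degree-2 equation in X; solving on (0,1), X = 0.759.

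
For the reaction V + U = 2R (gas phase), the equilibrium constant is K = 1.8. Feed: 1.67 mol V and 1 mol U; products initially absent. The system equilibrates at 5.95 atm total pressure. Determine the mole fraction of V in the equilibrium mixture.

y_V = 0.435

Take 1 mol U as basis and let X be its fractional conversion, so ξ = X.
Moles: n_V = 1.67 − X; n_U = 1 − X; n_R = 2X.
n_T stays at 2.67 (no change in mole number).
Mole fractions y_i = n_i/n_T; K = p_R^2 / (p_V p_U) with p_i = y_i·P.
Setting this equal to 1.8 and taking the physical root (0 < X < 1) gives X = 0.508.
Then n_V = 1.16, n_T = 2.67, so y_V = 0.435.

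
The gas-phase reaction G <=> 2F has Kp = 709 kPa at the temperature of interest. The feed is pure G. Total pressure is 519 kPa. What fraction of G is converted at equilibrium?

X = 0.505

Basis: 1 mol G initially; let X = conversion of G. Extent ξ = X.
At extent ξ: n_G = 1 − X; n_F = 2X.
n_T = Σnᵢ = 1 + X.
Mole fractions y_i = n_i/n_T; Kp = p_F^2 / (p_G) with p_i = y_i·P.
This yields a degree-2 equation in X; solving on (0,1), X = 0.505.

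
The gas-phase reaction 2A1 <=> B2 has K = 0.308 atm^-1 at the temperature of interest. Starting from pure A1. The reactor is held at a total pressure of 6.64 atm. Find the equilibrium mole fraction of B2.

y_B2 = 0.504

Basis: 1 mol A1 initially; let X = conversion of A1. Extent ξ = 0.5X.
At extent ξ: n_A1 = 1 − X; n_B2 = 0.5X.
n_T = Σnᵢ = 1 − 0.5X.
Mole fractions y_i = n_i/n_T; K = p_B2 / (p_A1^2) with p_i = y_i·P.
Equating to 0.308 atm^-1 and solving on 0 < X < 1: X = 0.670.
Then n_B2 = 0.335, n_T = 0.665, so y_B2 = 0.504.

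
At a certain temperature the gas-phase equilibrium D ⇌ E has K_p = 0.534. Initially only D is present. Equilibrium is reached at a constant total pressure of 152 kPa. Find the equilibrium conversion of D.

Take 1 mol D as basis and let X be its fractional conversion, so ξ = X.
Species balance: n_D = 1 − X; n_E = X.
n_T stays at 1 (no change in mole number).
y_i = n_i/n_T, p_i = y_i·P. K_p = p_E / (p_D).
Substituting and setting equal to 0.534 gives a polynomial in X; the root in (0,1) is X = 0.348.

X = 0.348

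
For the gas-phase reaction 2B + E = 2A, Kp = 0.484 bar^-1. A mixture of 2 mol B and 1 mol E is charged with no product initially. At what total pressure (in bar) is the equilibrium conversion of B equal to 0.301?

Take 2 mol B as basis and let X be its fractional conversion, so ξ = X.
Species balance: n_B = 2 − 2X; n_E = 1 − X; n_A = 2X.
n_T = Σnᵢ = 3 − X.
Kp = p_A^2 / (p_B^2 p_E) with p_i = (n_i/n_T)·P.
At X = 0.301: the mole-fraction product g(X) = Π y_i^ν_i = 0.716. Since Kp = g(X)·P^{-1}, P = (g/Kp)^(1/1) = (0.716/0.484)^(1/1) = 1.48 bar.

P = 1.48 bar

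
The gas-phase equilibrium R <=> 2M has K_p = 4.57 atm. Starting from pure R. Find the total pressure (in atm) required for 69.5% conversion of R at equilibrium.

Basis: 1 mol R initially; let X = conversion of R. Extent ξ = X.
Mole table: n_R = 1 − X; n_M = 2X.
Total moles n_T = 1 + X.
K_p = p_M^2 / (p_R) with p_i = (n_i/n_T)·P.
At X = 0.695: the mole-fraction product g(X) = Π y_i^ν_i = 3.737. Since K_p = g(X)·P^{1}, P = (K_p/g)^(1/1) = (4.57/3.737)^(1/1) = 1.22 atm.

P = 1.22 atm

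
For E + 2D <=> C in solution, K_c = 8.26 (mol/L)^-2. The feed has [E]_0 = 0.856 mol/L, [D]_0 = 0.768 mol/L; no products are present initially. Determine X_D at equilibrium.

X = 0.695

Let X = conversion of D; extent ξ = 0.768X/2 mol/L.
Concentrations: [E] = 0.856 − 0.384X; [D] = 0.768 − 0.768X; [C] = 0.384X.
K_c = [C] / ([E] [D]^2).
Setting equal to 8.26 and solving for X on (0,1) gives X = 0.695.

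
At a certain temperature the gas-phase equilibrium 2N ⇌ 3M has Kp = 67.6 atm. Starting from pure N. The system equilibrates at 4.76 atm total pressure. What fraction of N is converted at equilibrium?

Basis: 1 mol N initially; let X = conversion of N. Extent ξ = 0.5X.
Mole table: n_N = 1 − X; n_M = 1.5X.
Total moles n_T = 1 + 0.5X.
y_i = n_i/n_T, p_i = y_i·P. Kp = p_M^3 / (p_N^2).
Equating to 67.6 atm and solving on 0 < X < 1: X = 0.737.

X = 0.737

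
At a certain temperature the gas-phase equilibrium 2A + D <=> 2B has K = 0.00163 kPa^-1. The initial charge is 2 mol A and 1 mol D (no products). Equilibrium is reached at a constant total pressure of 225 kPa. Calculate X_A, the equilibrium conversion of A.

Let X = conversion of A (basis 2 mol A); extent of reaction ξ = X.
Species balance: n_A = 2 − 2X; n_D = 1 − X; n_B = 2X.
n_T = Σnᵢ = 3 − X.
Mole fractions y_i = n_i/n_T; K = p_B^2 / (p_A^2 p_D) with p_i = y_i·P.
Substituting and setting equal to 0.00163 kPa^-1 gives a polynomial in X; the root in (0,1) is X = 0.241.

X = 0.241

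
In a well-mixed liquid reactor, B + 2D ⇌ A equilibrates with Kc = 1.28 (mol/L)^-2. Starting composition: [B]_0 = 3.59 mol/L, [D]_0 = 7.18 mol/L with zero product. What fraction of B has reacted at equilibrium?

X = 0.773

Let X = conversion of B; extent ξ = 3.59·X mol/L.
Concentrations: [B] = 3.59 − 3.59X; [D] = 7.18 − 7.18X; [A] = 3.59X.
Kc = [A] / ([B] [D]^2).
Equating to 1.28 (mol/L)^-2: the physical root is X = 0.773.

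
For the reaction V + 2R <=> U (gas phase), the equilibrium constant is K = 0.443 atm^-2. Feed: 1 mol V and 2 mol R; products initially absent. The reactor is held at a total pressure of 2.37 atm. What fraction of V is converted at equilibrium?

Take 1 mol V as basis and let X be its fractional conversion, so ξ = X.
Mole table: n_V = 1 − X; n_R = 2 − 2X; n_U = X.
n_T = Σnᵢ = 3 − 2X.
Mole fractions y_i = n_i/n_T; K = p_U / (p_V p_R^2) with p_i = y_i·P.
Equating to 0.443 atm^-2 and solving on 0 < X < 1: X = 0.418.

X = 0.418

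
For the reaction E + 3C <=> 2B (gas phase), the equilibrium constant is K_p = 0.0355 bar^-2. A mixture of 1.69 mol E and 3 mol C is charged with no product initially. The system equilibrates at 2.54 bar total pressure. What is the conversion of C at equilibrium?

Let X = conversion of C (basis 3 mol C); extent of reaction ξ = X.
Species balance: n_E = 1.69 − X; n_C = 3 − 3X; n_B = 2X.
n_T = Σnᵢ = 4.69 − 2X.
Mole fractions y_i = n_i/n_T; K_p = p_B^2 / (p_E p_C^3) with p_i = y_i·P.
Equating to 0.0355 bar^-2 and solving on 0 < X < 1: X = 0.237.

X = 0.237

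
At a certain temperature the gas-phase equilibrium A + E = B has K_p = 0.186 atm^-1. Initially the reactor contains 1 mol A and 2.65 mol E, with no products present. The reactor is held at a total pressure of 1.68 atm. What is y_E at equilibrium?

Take 1 mol A as basis and let X be its fractional conversion, so ξ = X.
Moles: n_A = 1 − X; n_E = 2.65 − X; n_B = X.
n_T = Σnᵢ = 3.65 − X.
y_i = n_i/n_T, p_i = y_i·P. K_p = p_B / (p_A p_E).
Equating to 0.186 atm^-1 and solving on 0 < X < 1: X = 0.182.
Then n_E = 2.47, n_T = 3.47, so y_E = 0.712.

y_E = 0.712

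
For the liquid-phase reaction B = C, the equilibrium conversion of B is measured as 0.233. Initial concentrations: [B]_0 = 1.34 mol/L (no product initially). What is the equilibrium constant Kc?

Let X = conversion of B.
Concentrations: [B] = 1.34 − 1.34X; [C] = 1.34X.
At X = 0.233: [B] = 1.03, [C] = 0.312.
Kc = [C] / ([B]) = 0.304.

Kc = 0.304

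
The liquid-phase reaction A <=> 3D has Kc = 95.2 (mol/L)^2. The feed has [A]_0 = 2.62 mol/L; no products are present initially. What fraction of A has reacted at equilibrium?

Let X = conversion of A; extent ξ = 2.62·X mol/L.
Concentrations: [A] = 2.62 − 2.62X; [D] = 7.86X.
Kc = [D]^3 / ([A]).
This equals 95.2 at X = 0.593 (the root in 0 < X < 1).

X = 0.593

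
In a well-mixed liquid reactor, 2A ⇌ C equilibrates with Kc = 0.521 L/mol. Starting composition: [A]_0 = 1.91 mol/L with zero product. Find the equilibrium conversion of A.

Let X = conversion of A; extent ξ = 1.91X/2 mol/L.
Concentrations: [A] = 1.91 − 1.91X; [C] = 0.955X.
Kc = [C] / ([A]^2).
Setting equal to 0.521 and solving for X on (0,1) gives X = 0.499.

X = 0.499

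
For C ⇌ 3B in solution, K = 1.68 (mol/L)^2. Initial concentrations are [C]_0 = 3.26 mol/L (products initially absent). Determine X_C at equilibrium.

X = 0.169

Let X = conversion of C; extent ξ = 3.26·X mol/L.
Concentrations: [C] = 3.26 − 3.26X; [B] = 9.78X.
K = [B]^3 / ([C]).
Equating to 1.68 (mol/L)^2: the physical root is X = 0.169.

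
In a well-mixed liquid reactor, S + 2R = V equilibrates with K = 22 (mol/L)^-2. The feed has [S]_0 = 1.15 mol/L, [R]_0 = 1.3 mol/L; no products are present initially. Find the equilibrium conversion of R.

Let X = conversion of R; extent ξ = 1.3X/2 mol/L.
Concentrations: [S] = 1.15 − 0.65X; [R] = 1.3 − 1.3X; [V] = 0.65X.
K = [V] / ([S] [R]^2).
Solving K = 22 for X ∈ (0,1): X = 0.843.

X = 0.843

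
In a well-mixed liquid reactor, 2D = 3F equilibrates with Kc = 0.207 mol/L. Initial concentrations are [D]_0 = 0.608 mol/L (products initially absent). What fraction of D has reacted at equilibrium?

Let X = conversion of D; extent ξ = 0.608X/2 mol/L.
Concentrations: [D] = 0.608 − 0.608X; [F] = 0.912X.
Kc = [F]^3 / ([D]^2).
Solving Kc = 0.207 for X ∈ (0,1): X = 0.349.

X = 0.349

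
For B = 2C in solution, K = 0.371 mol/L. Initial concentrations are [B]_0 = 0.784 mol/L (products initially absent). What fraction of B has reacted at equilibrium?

X = 0.290

Let X = conversion of B; extent ξ = 0.784·X mol/L.
Concentrations: [B] = 0.784 − 0.784X; [C] = 1.57X.
K = [C]^2 / ([B]).
Equating to 0.371 mol/L: the physical root is X = 0.290.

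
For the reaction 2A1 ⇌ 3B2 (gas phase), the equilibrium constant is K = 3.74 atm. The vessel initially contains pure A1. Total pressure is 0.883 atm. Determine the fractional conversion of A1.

Basis: 1 mol A1 initially; let X = conversion of A1. Extent ξ = 0.5X.
At extent ξ: n_A1 = 1 − X; n_B2 = 1.5X.
n_T = Σnᵢ = 1 + 0.5X.
With p_i = (n_i/n_T)P, K = p_B2^3 / (p_A1^2).
Setting this equal to 3.74 atm and taking the physical root (0 < X < 1) gives X = 0.620.

X = 0.620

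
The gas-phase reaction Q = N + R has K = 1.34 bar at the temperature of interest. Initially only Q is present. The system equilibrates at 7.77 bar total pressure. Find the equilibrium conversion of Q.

X = 0.384

Let X = conversion of Q (basis 1 mol Q); extent of reaction ξ = X.
Moles: n_Q = 1 − X; n_N = X; n_R = X.
n_T = Σnᵢ = 1 + X.
With p_i = (n_i/n_T)P, K = p_N p_R / (p_Q).
This yields a degree-2 equation in X; solving on (0,1), X = 0.384.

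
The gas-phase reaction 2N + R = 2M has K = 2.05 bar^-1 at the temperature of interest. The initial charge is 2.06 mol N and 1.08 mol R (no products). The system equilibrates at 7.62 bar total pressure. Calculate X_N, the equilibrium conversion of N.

Basis: 2.06 mol N initially; let X = conversion of N. Extent ξ = 1.03X.
Species balance: n_N = 2.06 − 2.06X; n_R = 1.08 − 1.03X; n_M = 2.06X.
n_T = Σnᵢ = 3.14 − 1.03X.
y_i = n_i/n_T, p_i = y_i·P. K = p_M^2 / (p_N^2 p_R).
Equating to 2.05 bar^-1 and solving on 0 < X < 1: X = 0.623.

X = 0.623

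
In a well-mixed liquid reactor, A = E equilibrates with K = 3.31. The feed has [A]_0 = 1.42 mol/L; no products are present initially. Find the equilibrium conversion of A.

Let X = conversion of A; extent ξ = 1.42·X mol/L.
Concentrations: [A] = 1.42 − 1.42X; [E] = 1.42X.
K = [E] / ([A]).
Setting equal to 3.31 and solving for X on (0,1) gives X = 0.768.

X = 0.768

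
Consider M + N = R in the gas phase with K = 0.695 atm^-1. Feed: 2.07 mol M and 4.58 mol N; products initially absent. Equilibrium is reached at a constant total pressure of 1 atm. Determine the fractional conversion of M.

X = 0.313

Let X = conversion of M (basis 2.07 mol M); extent of reaction ξ = 2.07X.
Mole table: n_M = 2.07 − 2.07X; n_N = 4.58 − 2.07X; n_R = 2.07X.
Total moles n_T = 6.65 − 2.07X.
With p_i = (n_i/n_T)P, K = p_R / (p_M p_N).
This yields a degree-2 equation in X; solving on (0,1), X = 0.313.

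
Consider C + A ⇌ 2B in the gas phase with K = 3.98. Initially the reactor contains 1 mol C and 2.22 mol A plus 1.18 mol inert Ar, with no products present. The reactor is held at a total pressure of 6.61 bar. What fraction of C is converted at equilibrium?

Basis: 1 mol C initially; let X = conversion of C. Extent ξ = X.
Mole table: n_C = 1 − X; n_A = 2.22 − X; n_B = 2X; n_I = 1.18 (inert).
Total moles n_T = 4.4 (Δν = 0, constant).
y_i = n_i/n_T, p_i = y_i·P. K = p_B^2 / (p_C p_A).
Setting this equal to 3.98 and taking the physical root (0 < X < 1) gives X = 0.689.

X = 0.689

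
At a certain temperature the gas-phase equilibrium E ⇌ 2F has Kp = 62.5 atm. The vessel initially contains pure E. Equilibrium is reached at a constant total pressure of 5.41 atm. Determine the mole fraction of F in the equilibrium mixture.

Basis: 1 mol E initially; let X = conversion of E. Extent ξ = X.
Species balance: n_E = 1 − X; n_F = 2X.
Summing: n_T = 1 + X.
Mole fractions y_i = n_i/n_T; Kp = p_F^2 / (p_E) with p_i = y_i·P.
Substituting and setting equal to 62.5 atm gives a polynomial in X; the root in (0,1) is X = 0.862.
Then n_F = 1.72, n_T = 1.86, so y_F = 0.926.

y_F = 0.926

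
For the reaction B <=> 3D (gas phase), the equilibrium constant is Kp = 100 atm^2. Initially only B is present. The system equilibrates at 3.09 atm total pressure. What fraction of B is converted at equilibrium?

Let X = conversion of B (basis 1 mol B); extent of reaction ξ = X.
Moles: n_B = 1 − X; n_D = 3X.
Total moles n_T = 1 + 2X.
y_i = n_i/n_T, p_i = y_i·P. Kp = p_D^3 / (p_B).
Setting this equal to 100 atm^2 and taking the physical root (0 < X < 1) gives X = 0.803.

X = 0.803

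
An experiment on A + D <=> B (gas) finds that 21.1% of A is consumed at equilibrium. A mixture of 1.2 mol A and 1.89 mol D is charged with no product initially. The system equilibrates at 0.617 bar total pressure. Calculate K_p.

K_p = 0.751 bar^-1

Let X = conversion of A (basis 1.2 mol A); extent of reaction ξ = 1.2X.
Mole table: n_A = 1.2 − 1.2X; n_D = 1.89 − 1.2X; n_B = 1.2X.
Summing: n_T = 3.09 − 1.2X.
At X = 0.211: n_A = 0.947, n_D = 1.64, n_B = 0.253, n_T = 2.84.
p_i = (n_i/n_T)·P. K_p = p_B / (p_A p_D) = 0.751 bar^-1.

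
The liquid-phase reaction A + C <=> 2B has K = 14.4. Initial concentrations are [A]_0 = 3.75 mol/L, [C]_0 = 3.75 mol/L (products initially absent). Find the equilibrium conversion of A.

Let X = conversion of A; extent ξ = 3.75·X mol/L.
Concentrations: [A] = 3.75 − 3.75X; [C] = 3.75 − 3.75X; [B] = 7.5X.
K = [B]^2 / ([A] [C]).
This equals 14.4 at X = 0.655 (the root in 0 < X < 1).

X = 0.655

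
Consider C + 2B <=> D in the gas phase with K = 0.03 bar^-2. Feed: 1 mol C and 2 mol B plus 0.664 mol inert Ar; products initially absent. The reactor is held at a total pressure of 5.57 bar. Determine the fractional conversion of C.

X = 0.186

Let X = conversion of C (basis 1 mol C); extent of reaction ξ = X.
Moles: n_C = 1 − X; n_B = 2 − 2X; n_D = X; n_I = 0.664 (inert).
n_T = Σnᵢ = 3.66 − 2X.
With p_i = (n_i/n_T)P, K = p_D / (p_C p_B^2).
Substituting and setting equal to 0.03 bar^-2 gives a polynomial in X; the root in (0,1) is X = 0.186.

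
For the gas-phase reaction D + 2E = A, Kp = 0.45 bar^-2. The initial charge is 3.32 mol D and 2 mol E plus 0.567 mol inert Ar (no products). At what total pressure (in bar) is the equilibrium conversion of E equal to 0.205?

Basis: 2 mol E initially; let X = conversion of E. Extent ξ = X.
At extent ξ: n_D = 3.32 − X; n_E = 2 − 2X; n_A = X; n_I = 0.567 (inert).
n_T = Σnᵢ = 5.89 − 2X.
Kp = p_A / (p_D p_E^2) with p_i = (n_i/n_T)·P.
At X = 0.205: the mole-fraction product g(X) = Π y_i^ν_i = 0.7809. Since Kp = g(X)·P^{-2}, P = (g/Kp)^(1/2) = (0.7809/0.45)^(1/2) = 1.32 bar.

P = 1.32 bar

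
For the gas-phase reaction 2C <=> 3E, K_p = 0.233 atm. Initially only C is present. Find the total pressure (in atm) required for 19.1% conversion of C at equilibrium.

P = 7.1 atm

Basis: 1 mol C initially; let X = conversion of C. Extent ξ = 0.5X.
Moles: n_C = 1 − X; n_E = 1.5X.
Summing: n_T = 1 + 0.5X.
K_p = p_E^3 / (p_C^2) with p_i = (n_i/n_T)·P.
At X = 0.191: the mole-fraction product g(X) = Π y_i^ν_i = 0.0328. Since K_p = g(X)·P^{1}, P = (K_p/g)^(1/1) = (0.233/0.0328)^(1/1) = 7.1 atm.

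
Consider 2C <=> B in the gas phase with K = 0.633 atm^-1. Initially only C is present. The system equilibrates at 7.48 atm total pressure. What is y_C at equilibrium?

Basis: 1 mol C initially; let X = conversion of C. Extent ξ = 0.5X.
At extent ξ: n_C = 1 − X; n_B = 0.5X.
n_T = Σnᵢ = 1 − 0.5X.
Mole fractions y_i = n_i/n_T; K = p_B / (p_C^2) with p_i = y_i·P.
This yields a degree-2 equation in X; solving on (0,1), X = 0.776.
Then n_C = 0.224, n_T = 0.612, so y_C = 0.366.

y_C = 0.366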